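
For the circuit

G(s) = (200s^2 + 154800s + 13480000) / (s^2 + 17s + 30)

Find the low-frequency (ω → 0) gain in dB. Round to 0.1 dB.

113.1 dB

G(0) = 13480000 / 30 ≈ 4.4933e+05
20 log₁₀(4.4933e+05) ≈ 113.05 dB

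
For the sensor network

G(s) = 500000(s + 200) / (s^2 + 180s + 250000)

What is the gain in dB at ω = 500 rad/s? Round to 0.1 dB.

At s = jω = j500:
zero (s+200): 200 + j500 → |·| = √(200²+500²) = √290000 ≈ 538.52, ∠ = arctan(500/200) ≈ 68.20°
quadratic: (j500)² + 180·j500 + 250000 = 0 + j90000 → |·| ≈ 90000, ∠ ≈ 90.00°
|G| = 500000 · 538.52 / 90000 ≈ 2991.8
Gain = 20 log₁₀(2991.8) ≈ 69.52 dB

69.5 dB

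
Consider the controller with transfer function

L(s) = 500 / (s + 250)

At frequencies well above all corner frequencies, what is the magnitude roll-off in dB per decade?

Each pole contributes −20 dB/decade at high frequency; each zero contributes +20 dB/decade.
Net: 0 zero(s) − 1 pole(s) → -20 dB/decade.

-20 dB/decade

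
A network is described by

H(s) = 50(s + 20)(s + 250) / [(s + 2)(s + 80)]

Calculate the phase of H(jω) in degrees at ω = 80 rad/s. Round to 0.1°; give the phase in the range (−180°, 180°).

At s = jω = j80:
zero (s+20): 20 + j80 → |·| = √(20²+80²) = √6800 ≈ 82.462, ∠ = arctan(80/20) ≈ 75.96°
zero (s+250): 250 + j80 → |·| = √(250²+80²) = √68900 ≈ 262.49, ∠ = arctan(80/250) ≈ 17.74°
pole (s+2): 2 + j80 → |·| = √(2²+80²) = √6404 ≈ 80.025, ∠ = arctan(80/2) ≈ 88.57°
pole (s+80): 80 + j80 → |·| = √(80²+80²) = √12800 ≈ 113.14, ∠ = arctan(80/80) ≈ 45.00°
∠H = 93.70° − 133.57° = -39.87°

-39.9°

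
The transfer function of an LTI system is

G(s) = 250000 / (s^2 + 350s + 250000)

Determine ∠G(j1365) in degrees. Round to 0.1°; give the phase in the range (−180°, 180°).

At s = jω = j1365:
quadratic: (j1365)² + 350·j1365 + 250000 = -1613225 + j477750 → |·| ≈ 1.6825e+06, ∠ ≈ 163.50°
∠G = 0.00° − 163.50° = -163.50°

-163.5°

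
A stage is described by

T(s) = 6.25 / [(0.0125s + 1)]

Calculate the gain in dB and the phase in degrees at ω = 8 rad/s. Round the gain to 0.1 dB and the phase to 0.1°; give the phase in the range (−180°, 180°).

At ω = 8 rad/s:
pole (1 + j8·0.0125) = 1 + j0.1 → |·| ≈ 1.005, ∠ ≈ 5.71°
|T| = 6.25 · 1 / (1.005) ≈ 6.2189
Gain = 20 log₁₀(6.2189) ≈ 15.87 dB
∠T = (0°) − (5.71°) = -5.71°

15.9 dB, -5.7°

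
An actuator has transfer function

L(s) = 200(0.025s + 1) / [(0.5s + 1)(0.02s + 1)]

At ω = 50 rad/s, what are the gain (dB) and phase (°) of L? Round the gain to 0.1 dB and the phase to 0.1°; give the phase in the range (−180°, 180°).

19.1 dB, -81.4°

At ω = 50 rad/s:
zero (1 + j50·0.025) = 1 + j1.25 → |·| ≈ 1.6008, ∠ ≈ 51.34°
pole (1 + j50·0.5) = 1 + j25 → |·| ≈ 25.02, ∠ ≈ 87.71°
pole (1 + j50·0.02) = 1 + j1 → |·| ≈ 1.4142, ∠ ≈ 45.00°
|L| = 200 · 1.6008 / (25.02 · 1.4142) ≈ 9.0483
Gain = 20 log₁₀(9.0483) ≈ 19.13 dB
∠L = (51.34°) − (87.71° + 45.00°) = -81.37°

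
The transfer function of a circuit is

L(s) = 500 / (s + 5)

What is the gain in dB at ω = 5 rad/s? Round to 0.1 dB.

Substitute s = j5:
Numerator: 500 = 500 + j0
Denominator: (j5) + 5 = 5 + j5
|N| = √(500² + 0²) ≈ 500, ∠N ≈ 0.00°
|D| = √(5² + 5²) ≈ 7.0711, ∠D ≈ 45.00°
|L| = 500 / 7.0711 ≈ 70.71
Gain = 20 log₁₀(70.71) ≈ 36.99 dB

37.0 dB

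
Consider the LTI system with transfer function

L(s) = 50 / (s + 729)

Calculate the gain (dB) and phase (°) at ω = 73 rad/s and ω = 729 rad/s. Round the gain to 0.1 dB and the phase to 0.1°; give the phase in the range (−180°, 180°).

ω = 73: -23.3 dB, -5.7°; ω = 729: -26.3 dB, -45.0°

Substitute s = j73:
Numerator: 50 = 50 + j0
Denominator: (j73) + 729 = 729 + j73
|N| = √(50² + 0²) ≈ 50, ∠N ≈ 0.00°
|D| = √(729² + 73²) ≈ 732.65, ∠D ≈ 5.72°
|L| = 50 / 732.65 ≈ 0.068245
Gain = 20 log₁₀(0.068245) ≈ -23.32 dB
∠L = 0.00° − 5.72° = -5.72°

Substitute s = j729:
Numerator: 50 = 50 + j0
Denominator: (j729) + 729 = 729 + j729
|N| = √(50² + 0²) ≈ 50, ∠N ≈ 0.00°
|D| = √(729² + 729²) ≈ 1031, ∠D ≈ 45.00°
|L| = 50 / 1031 ≈ 0.048497
Gain = 20 log₁₀(0.048497) ≈ -26.29 dB
∠L = 0.00° − 45.00° = -45.00°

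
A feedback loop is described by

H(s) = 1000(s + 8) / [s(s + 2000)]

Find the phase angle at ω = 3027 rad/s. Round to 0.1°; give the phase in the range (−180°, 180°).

-56.7°

At s = jω = j3027:
zero (s+8): 8 + j3027 → |·| = √(8²+3027²) = √9162793 ≈ 3027, ∠ = arctan(3027/8) ≈ 89.85°
pole (s+2000): 2000 + j3027 → |·| = √(2000²+3027²) = √13162729 ≈ 3628, ∠ = arctan(3027/2000) ≈ 56.55°
pole at origin: |s| = 3027, ∠ = 90.00° (in denominator)
∠H = 89.85° − 146.55° = -56.70°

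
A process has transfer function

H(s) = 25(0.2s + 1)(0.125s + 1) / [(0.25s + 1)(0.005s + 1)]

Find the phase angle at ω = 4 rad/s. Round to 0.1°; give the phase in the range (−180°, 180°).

At ω = 4 rad/s:
zero (1 + j4·0.2) = 1 + j0.8 → |·| ≈ 1.2806, ∠ ≈ 38.66°
zero (1 + j4·0.125) = 1 + j0.5 → |·| ≈ 1.118, ∠ ≈ 26.57°
pole (1 + j4·0.25) = 1 + j1 → |·| ≈ 1.4142, ∠ ≈ 45.00°
pole (1 + j4·0.005) = 1 + j0.02 → |·| ≈ 1.0002, ∠ ≈ 1.15°
∠H = (38.66° + 26.57°) − (45.00° + 1.15°) = 19.08°

19.1°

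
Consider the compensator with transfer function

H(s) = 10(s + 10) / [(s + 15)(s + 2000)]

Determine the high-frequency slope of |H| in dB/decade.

-20 dB/decade

Each pole contributes −20 dB/decade at high frequency; each zero contributes +20 dB/decade.
Net: 1 zero(s) − 2 pole(s) → -20 dB/decade.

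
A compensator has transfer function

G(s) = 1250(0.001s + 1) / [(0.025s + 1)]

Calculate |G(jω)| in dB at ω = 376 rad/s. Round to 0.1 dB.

43.0 dB

At ω = 376 rad/s:
zero (1 + j376·0.001) = 1 + j0.376 → |·| ≈ 1.0684, ∠ ≈ 20.61°
pole (1 + j376·0.025) = 1 + j9.4 → |·| ≈ 9.453, ∠ ≈ 83.93°
|G| = 1250 · 1.0684 / (9.453) ≈ 141.28
Gain = 20 log₁₀(141.28) ≈ 43.00 dB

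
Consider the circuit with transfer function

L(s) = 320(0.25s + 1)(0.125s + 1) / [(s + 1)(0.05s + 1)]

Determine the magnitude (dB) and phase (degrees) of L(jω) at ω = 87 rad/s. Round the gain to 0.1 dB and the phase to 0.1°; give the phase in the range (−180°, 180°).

At ω = 87 rad/s:
zero (1 + j87·0.25) = 1 + j21.75 → |·| ≈ 21.773, ∠ ≈ 87.37°
zero (1 + j87·0.125) = 1 + j10.875 → |·| ≈ 10.921, ∠ ≈ 84.75°
pole (1 + j87·1) = 1 + j87 → |·| ≈ 87.006, ∠ ≈ 89.34°
pole (1 + j87·0.05) = 1 + j4.35 → |·| ≈ 4.4635, ∠ ≈ 77.05°
|L| = 320 · 21.773 · 10.921 / (87.006 · 4.4635) ≈ 195.93
Gain = 20 log₁₀(195.93) ≈ 45.84 dB
∠L = (87.37° + 84.75°) − (89.34° + 77.05°) = 5.73°

45.8 dB, 5.7°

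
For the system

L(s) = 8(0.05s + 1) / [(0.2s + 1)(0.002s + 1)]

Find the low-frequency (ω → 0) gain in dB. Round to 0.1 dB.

18.1 dB

L(0) = 8 · 1 / 1 = 8
20 log₁₀(8) ≈ 18.06 dB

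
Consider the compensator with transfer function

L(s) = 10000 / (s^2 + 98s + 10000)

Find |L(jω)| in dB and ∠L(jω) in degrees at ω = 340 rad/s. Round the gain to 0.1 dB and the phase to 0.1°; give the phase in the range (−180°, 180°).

At s = jω = j340:
quadratic: (j340)² + 98·j340 + 10000 = -105600 + j33320 → |·| ≈ 1.1073e+05, ∠ ≈ 162.49°
|L| = 10000 / 1.1073e+05 ≈ 0.09031
Gain = 20 log₁₀(0.09031) ≈ -20.89 dB
∠L = 0.00° − 162.49° = -162.49°

-20.9 dB, -162.5°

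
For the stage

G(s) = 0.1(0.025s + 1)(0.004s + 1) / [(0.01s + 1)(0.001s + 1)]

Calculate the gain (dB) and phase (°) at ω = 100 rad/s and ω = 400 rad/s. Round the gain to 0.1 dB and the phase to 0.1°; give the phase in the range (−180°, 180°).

At ω = 100 rad/s:
zero (1 + j100·0.025) = 1 + j2.5 → |·| ≈ 2.6926, ∠ ≈ 68.20°
zero (1 + j100·0.004) = 1 + j0.4 → |·| ≈ 1.077, ∠ ≈ 21.80°
pole (1 + j100·0.01) = 1 + j1 → |·| ≈ 1.4142, ∠ ≈ 45.00°
pole (1 + j100·0.001) = 1 + j0.1 → |·| ≈ 1.005, ∠ ≈ 5.71°
|G| = 0.1 · 2.6926 · 1.077 / (1.4142 · 1.005) ≈ 0.20404
Gain = 20 log₁₀(0.20404) ≈ -13.81 dB
∠G = (68.20° + 21.80°) − (45.00° + 5.71°) = 39.29°

At ω = 400 rad/s:
zero (1 + j400·0.025) = 1 + j10 → |·| ≈ 10.05, ∠ ≈ 84.29°
zero (1 + j400·0.004) = 1 + j1.6 → |·| ≈ 1.8868, ∠ ≈ 57.99°
pole (1 + j400·0.01) = 1 + j4 → |·| ≈ 4.1231, ∠ ≈ 75.96°
pole (1 + j400·0.001) = 1 + j0.4 → |·| ≈ 1.077, ∠ ≈ 21.80°
|G| = 0.1 · 10.05 · 1.8868 / (4.1231 · 1.077) ≈ 0.42702
Gain = 20 log₁₀(0.42702) ≈ -7.39 dB
∠G = (84.29° + 57.99°) − (75.96° + 21.80°) = 44.52°

ω = 100: -13.8 dB, 39.3°; ω = 400: -7.4 dB, 44.5°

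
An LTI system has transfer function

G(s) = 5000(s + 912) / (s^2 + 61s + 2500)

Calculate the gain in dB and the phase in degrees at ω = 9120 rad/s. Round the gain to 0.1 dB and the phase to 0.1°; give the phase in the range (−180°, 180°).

-5.2 dB, -95.3°

At s = jω = j9120:
zero (s+912): 912 + j9120 → |·| = √(912²+9120²) = √84006144 ≈ 9165.5, ∠ = arctan(9120/912) ≈ 84.29°
quadratic: (j9120)² + 61·j9120 + 2500 = -83171900 + j556320 → |·| ≈ 8.3174e+07, ∠ ≈ 179.62°
|G| = 5000 · 9165.5 / 8.3174e+07 ≈ 0.55098
Gain = 20 log₁₀(0.55098) ≈ -5.18 dB
∠G = 84.29° − 179.62° = -95.33°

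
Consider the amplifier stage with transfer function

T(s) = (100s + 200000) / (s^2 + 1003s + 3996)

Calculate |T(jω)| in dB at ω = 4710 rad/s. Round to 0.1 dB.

-32.9 dB

Substitute s = j4710:
Numerator: 100(j4710) + 200000 = 200000 + j471000
Denominator: (j4710)^2 + 1003(j4710) + 3996 = -22180104 + j4724130
|N| = √(200000² + 471000²) ≈ 5.117e+05, ∠N ≈ 66.99°
|D| = √(22180104² + 4724130²) ≈ 2.2678e+07, ∠D ≈ 167.98°
|T| = 5.117e+05 / 2.2678e+07 ≈ 0.022564
Gain = 20 log₁₀(0.022564) ≈ -32.93 dB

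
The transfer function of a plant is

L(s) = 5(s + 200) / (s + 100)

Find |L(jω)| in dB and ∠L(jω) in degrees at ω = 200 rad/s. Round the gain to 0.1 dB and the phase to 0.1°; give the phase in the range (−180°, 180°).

At s = jω = j200:
zero (s+200): 200 + j200 → |·| = √(200²+200²) = √80000 ≈ 282.84, ∠ = arctan(200/200) ≈ 45.00°
pole (s+100): 100 + j200 → |·| = √(100²+200²) = √50000 ≈ 223.61, ∠ = arctan(200/100) ≈ 63.43°
|L| = 5 · 282.84 / 223.61 ≈ 6.3244
Gain = 20 log₁₀(6.3244) ≈ 16.02 dB
∠L = 45.00° − 63.43° = -18.43°

16.0 dB, -18.4°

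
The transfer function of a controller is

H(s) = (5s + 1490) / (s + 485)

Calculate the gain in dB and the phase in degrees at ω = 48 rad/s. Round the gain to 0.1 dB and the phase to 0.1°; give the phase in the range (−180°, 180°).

9.8 dB, 3.5°

Substitute s = j48:
Numerator: 5(j48) + 1490 = 1490 + j240
Denominator: (j48) + 485 = 485 + j48
|N| = √(1490² + 240²) ≈ 1509.2, ∠N ≈ 9.15°
|D| = √(485² + 48²) ≈ 487.37, ∠D ≈ 5.65°
|H| = 1509.2 / 487.37 ≈ 3.0966
Gain = 20 log₁₀(3.0966) ≈ 9.82 dB
∠H = 9.15° − 5.65° = 3.50°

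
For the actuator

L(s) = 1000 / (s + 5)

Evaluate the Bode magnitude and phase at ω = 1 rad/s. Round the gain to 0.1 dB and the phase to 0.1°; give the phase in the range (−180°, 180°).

45.9 dB, -11.3°

Substitute s = j1:
Numerator: 1000 = 1000 + j0
Denominator: (j1) + 5 = 5 + j1
|N| = √(1000² + 0²) ≈ 1000, ∠N ≈ 0.00°
|D| = √(5² + 1²) ≈ 5.099, ∠D ≈ 11.31°
|L| = 1000 / 5.099 ≈ 196.12
Gain = 20 log₁₀(196.12) ≈ 45.85 dB
∠L = 0.00° − 11.31° = -11.31°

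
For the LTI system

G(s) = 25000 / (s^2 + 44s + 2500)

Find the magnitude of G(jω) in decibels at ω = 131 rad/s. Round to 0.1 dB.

At s = jω = j131:
quadratic: (j131)² + 44·j131 + 2500 = -14661 + j5764 → |·| ≈ 15753, ∠ ≈ 158.54°
|G| = 25000 / 15753 ≈ 1.587
Gain = 20 log₁₀(1.587) ≈ 4.01 dB

4.0 dB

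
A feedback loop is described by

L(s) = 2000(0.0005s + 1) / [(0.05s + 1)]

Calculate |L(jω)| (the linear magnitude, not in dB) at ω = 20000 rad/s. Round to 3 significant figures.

At ω = 20000 rad/s:
zero (1 + j20000·0.0005) = 1 + j10 → |·| ≈ 10.05, ∠ ≈ 84.29°
pole (1 + j20000·0.05) = 1 + j1000 → |·| ≈ 1000, ∠ ≈ 89.94°
|L| = 2000 · 10.05 / (1000) ≈ 20.1

20.1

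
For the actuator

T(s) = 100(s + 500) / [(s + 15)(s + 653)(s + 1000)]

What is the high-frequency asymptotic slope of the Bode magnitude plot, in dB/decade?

-40 dB/decade

Each pole contributes −20 dB/decade at high frequency; each zero contributes +20 dB/decade.
Net: 1 zero(s) − 3 pole(s) → -40 dB/decade.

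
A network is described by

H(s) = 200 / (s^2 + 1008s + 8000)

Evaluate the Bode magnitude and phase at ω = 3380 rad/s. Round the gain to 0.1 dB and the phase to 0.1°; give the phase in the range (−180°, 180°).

-95.5 dB, -163.4°

Substitute s = j3380:
Numerator: 200 = 200 + j0
Denominator: (j3380)^2 + 1008(j3380) + 8000 = -11416400 + j3407040
|N| = √(200² + 0²) ≈ 200, ∠N ≈ 0.00°
|D| = √(11416400² + 3407040²) ≈ 1.1914e+07, ∠D ≈ 163.38°
|H| = 200 / 1.1914e+07 ≈ 1.6787e-05
Gain = 20 log₁₀(1.6787e-05) ≈ -95.50 dB
∠H = 0.00° − 163.38° = -163.38°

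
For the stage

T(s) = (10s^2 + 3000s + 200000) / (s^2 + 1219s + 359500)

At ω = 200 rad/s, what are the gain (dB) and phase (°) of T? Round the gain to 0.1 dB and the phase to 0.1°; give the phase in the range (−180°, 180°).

3.9 dB, 71.1°

Substitute s = j200:
Numerator: 10(j200)^2 + 3000(j200) + 200000 = -200000 + j600000
Denominator: (j200)^2 + 1219(j200) + 359500 = 319500 + j243800
|N| = √(200000² + 600000²) ≈ 6.3246e+05, ∠N ≈ 108.43°
|D| = √(319500² + 243800²) ≈ 4.0189e+05, ∠D ≈ 37.35°
|T| = 6.3246e+05 / 4.0189e+05 ≈ 1.5737
Gain = 20 log₁₀(1.5737) ≈ 3.94 dB
∠T = 108.43° − 37.35° = 71.08°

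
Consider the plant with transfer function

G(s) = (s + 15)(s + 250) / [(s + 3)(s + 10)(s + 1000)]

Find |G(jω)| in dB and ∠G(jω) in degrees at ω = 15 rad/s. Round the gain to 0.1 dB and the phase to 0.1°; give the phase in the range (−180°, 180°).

-34.3 dB, -87.4°

At s = jω = j15:
zero (s+15): 15 + j15 → |·| = √(15²+15²) = √450 ≈ 21.213, ∠ = arctan(15/15) ≈ 45.00°
zero (s+250): 250 + j15 → |·| = √(250²+15²) = √62725 ≈ 250.45, ∠ = arctan(15/250) ≈ 3.43°
pole (s+3): 3 + j15 → |·| = √(3²+15²) = √234 ≈ 15.297, ∠ = arctan(15/3) ≈ 78.69°
pole (s+10): 10 + j15 → |·| = √(10²+15²) = √325 ≈ 18.028, ∠ = arctan(15/10) ≈ 56.31°
pole (s+1000): 1000 + j15 → |·| = √(1000²+15²) = √1000225 ≈ 1000.1, ∠ = arctan(15/1000) ≈ 0.86°
|G| = 1 · 5312.8 / 2.758e+05 ≈ 0.019263
Gain = 20 log₁₀(0.019263) ≈ -34.31 dB
∠G = 48.43° − 135.86° = -87.43°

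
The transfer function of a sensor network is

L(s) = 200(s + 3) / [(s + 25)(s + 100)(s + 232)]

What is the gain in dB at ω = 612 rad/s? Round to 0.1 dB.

At s = jω = j612:
zero (s+3): 3 + j612 → |·| = √(3²+612²) = √374553 ≈ 612.01, ∠ = arctan(612/3) ≈ 89.72°
pole (s+25): 25 + j612 → |·| = √(25²+612²) = √375169 ≈ 612.51, ∠ = arctan(612/25) ≈ 87.66°
pole (s+100): 100 + j612 → |·| = √(100²+612²) = √384544 ≈ 620.12, ∠ = arctan(612/100) ≈ 80.72°
pole (s+232): 232 + j612 → |·| = √(232²+612²) = √428368 ≈ 654.5, ∠ = arctan(612/232) ≈ 69.24°
|L| = 200 · 612.01 / 2.486e+08 ≈ 0.00049237
Gain = 20 log₁₀(0.00049237) ≈ -66.15 dB

-66.2 dB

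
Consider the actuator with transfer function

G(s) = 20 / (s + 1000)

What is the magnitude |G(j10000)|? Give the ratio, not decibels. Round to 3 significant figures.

0.00199

Substitute s = j10000:
Numerator: 20 = 20 + j0
Denominator: (j10000) + 1000 = 1000 + j10000
|N| = √(20² + 0²) ≈ 20, ∠N ≈ 0.00°
|D| = √(1000² + 10000²) ≈ 10050, ∠D ≈ 84.29°
|G| = 20 / 10050 ≈ 0.00199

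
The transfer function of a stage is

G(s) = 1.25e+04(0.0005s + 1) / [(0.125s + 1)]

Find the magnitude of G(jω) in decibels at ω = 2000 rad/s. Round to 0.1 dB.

37.0 dB

At ω = 2000 rad/s:
zero (1 + j2000·0.0005) = 1 + j1 → |·| ≈ 1.4142, ∠ ≈ 45.00°
pole (1 + j2000·0.125) = 1 + j250 → |·| ≈ 250, ∠ ≈ 89.77°
|G| = 1.25e+04 · 1.4142 / (250) ≈ 70.71
Gain = 20 log₁₀(70.71) ≈ 36.99 dB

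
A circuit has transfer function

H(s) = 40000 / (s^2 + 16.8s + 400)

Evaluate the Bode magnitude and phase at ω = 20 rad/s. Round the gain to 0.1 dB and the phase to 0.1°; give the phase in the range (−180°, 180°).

At s = jω = j20:
quadratic: (j20)² + 16.8·j20 + 400 = 0 + j336 → |·| ≈ 336, ∠ ≈ 90.00°
|H| = 40000 / 336 ≈ 119.05
Gain = 20 log₁₀(119.05) ≈ 41.51 dB
∠H = 0.00° − 90.00° = -90.00°

41.5 dB, -90.0°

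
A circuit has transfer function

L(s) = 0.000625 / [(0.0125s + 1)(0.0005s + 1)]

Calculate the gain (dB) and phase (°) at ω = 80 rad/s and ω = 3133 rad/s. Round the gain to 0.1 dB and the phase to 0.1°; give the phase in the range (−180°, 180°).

At ω = 80 rad/s:
pole (1 + j80·0.0125) = 1 + j1 → |·| ≈ 1.4142, ∠ ≈ 45.00°
pole (1 + j80·0.0005) = 1 + j0.04 → |·| ≈ 1.0008, ∠ ≈ 2.29°
|L| = 0.000625 · 1 / (1.4142 · 1.0008) ≈ 0.00044159
Gain = 20 log₁₀(0.00044159) ≈ -67.10 dB
∠L = (0°) − (45.00° + 2.29°) = -47.29°

At ω = 3133 rad/s:
pole (1 + j3133·0.0125) = 1 + j39.1625 → |·| ≈ 39.175, ∠ ≈ 88.54°
pole (1 + j3133·0.0005) = 1 + j1.5665 → |·| ≈ 1.8585, ∠ ≈ 57.45°
|L| = 0.000625 · 1 / (39.175 · 1.8585) ≈ 8.5844e-06
Gain = 20 log₁₀(8.5844e-06) ≈ -101.33 dB
∠L = (0°) − (88.54° + 57.45°) = -145.99°

ω = 80: -67.1 dB, -47.3°; ω = 3133: -101.3 dB, -146.0°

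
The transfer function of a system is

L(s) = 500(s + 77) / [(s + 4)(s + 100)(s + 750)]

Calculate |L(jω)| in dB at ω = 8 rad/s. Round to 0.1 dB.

-24.8 dB

At s = jω = j8:
zero (s+77): 77 + j8 → |·| = √(77²+8²) = √5993 ≈ 77.414, ∠ = arctan(8/77) ≈ 5.93°
pole (s+4): 4 + j8 → |·| = √(4²+8²) = √80 ≈ 8.9443, ∠ = arctan(8/4) ≈ 63.43°
pole (s+100): 100 + j8 → |·| = √(100²+8²) = √10064 ≈ 100.32, ∠ = arctan(8/100) ≈ 4.57°
pole (s+750): 750 + j8 → |·| = √(750²+8²) = √562564 ≈ 750.04, ∠ = arctan(8/750) ≈ 0.61°
|L| = 500 · 77.414 / 6.7301e+05 ≈ 0.057513
Gain = 20 log₁₀(0.057513) ≈ -24.80 dB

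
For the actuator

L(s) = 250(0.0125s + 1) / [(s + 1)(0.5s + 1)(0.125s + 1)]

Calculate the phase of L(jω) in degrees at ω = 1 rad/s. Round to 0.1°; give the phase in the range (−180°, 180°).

-78.0°

At ω = 1 rad/s:
zero (1 + j1·0.0125) = 1 + j0.0125 → |·| ≈ 1.0001, ∠ ≈ 0.72°
pole (1 + j1·1) = 1 + j1 → |·| ≈ 1.4142, ∠ ≈ 45.00°
pole (1 + j1·0.5) = 1 + j0.5 → |·| ≈ 1.118, ∠ ≈ 26.57°
pole (1 + j1·0.125) = 1 + j0.125 → |·| ≈ 1.0078, ∠ ≈ 7.13°
∠L = (0.72°) − (45.00° + 26.57° + 7.13°) = -77.98°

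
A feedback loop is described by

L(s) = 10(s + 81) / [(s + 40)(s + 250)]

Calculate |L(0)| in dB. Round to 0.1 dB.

-21.8 dB

L(0) = 10·81 / (40·250) = 0.081
20 log₁₀(0.081) ≈ -21.83 dB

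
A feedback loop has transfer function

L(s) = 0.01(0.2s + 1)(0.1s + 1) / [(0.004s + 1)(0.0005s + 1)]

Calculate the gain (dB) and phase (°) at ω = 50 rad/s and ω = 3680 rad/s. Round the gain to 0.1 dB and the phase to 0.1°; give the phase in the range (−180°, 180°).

ω = 50: -6.0 dB, 150.2°; ω = 3680: 38.9 dB, 32.2°

At ω = 50 rad/s:
zero (1 + j50·0.2) = 1 + j10 → |·| ≈ 10.05, ∠ ≈ 84.29°
zero (1 + j50·0.1) = 1 + j5 → |·| ≈ 5.099, ∠ ≈ 78.69°
pole (1 + j50·0.004) = 1 + j0.2 → |·| ≈ 1.0198, ∠ ≈ 11.31°
pole (1 + j50·0.0005) = 1 + j0.025 → |·| ≈ 1.0003, ∠ ≈ 1.43°
|L| = 0.01 · 10.05 · 5.099 / (1.0198 · 1.0003) ≈ 0.50235
Gain = 20 log₁₀(0.50235) ≈ -5.98 dB
∠L = (84.29° + 78.69°) − (11.31° + 1.43°) = 150.24°

At ω = 3680 rad/s:
zero (1 + j3680·0.2) = 1 + j736 → |·| ≈ 736, ∠ ≈ 89.92°
zero (1 + j3680·0.1) = 1 + j368 → |·| ≈ 368, ∠ ≈ 89.84°
pole (1 + j3680·0.004) = 1 + j14.72 → |·| ≈ 14.754, ∠ ≈ 86.11°
pole (1 + j3680·0.0005) = 1 + j1.84 → |·| ≈ 2.0942, ∠ ≈ 61.48°
|L| = 0.01 · 736 · 368 / (14.754 · 2.0942) ≈ 87.659
Gain = 20 log₁₀(87.659) ≈ 38.86 dB
∠L = (89.92° + 89.84°) − (86.11° + 61.48°) = 32.17°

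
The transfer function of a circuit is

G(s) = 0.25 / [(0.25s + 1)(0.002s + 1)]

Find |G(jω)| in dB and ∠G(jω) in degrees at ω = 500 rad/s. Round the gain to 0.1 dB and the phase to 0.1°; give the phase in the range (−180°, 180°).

At ω = 500 rad/s:
pole (1 + j500·0.25) = 1 + j125 → |·| ≈ 125, ∠ ≈ 89.54°
pole (1 + j500·0.002) = 1 + j1 → |·| ≈ 1.4142, ∠ ≈ 45.00°
|G| = 0.25 · 1 / (125 · 1.4142) ≈ 0.0014142
Gain = 20 log₁₀(0.0014142) ≈ -56.99 dB
∠G = (0°) − (89.54° + 45.00°) = -134.54°

-57.0 dB, -134.5°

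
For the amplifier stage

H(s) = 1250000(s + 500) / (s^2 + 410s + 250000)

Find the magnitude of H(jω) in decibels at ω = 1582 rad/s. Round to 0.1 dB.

58.9 dB

At s = jω = j1582:
zero (s+500): 500 + j1582 → |·| = √(500²+1582²) = √2752724 ≈ 1659.1, ∠ = arctan(1582/500) ≈ 72.46°
quadratic: (j1582)² + 410·j1582 + 250000 = -2252724 + j648620 → |·| ≈ 2.3442e+06, ∠ ≈ 163.94°
|H| = 1250000 · 1659.1 / 2.3442e+06 ≈ 884.68
Gain = 20 log₁₀(884.68) ≈ 58.94 dB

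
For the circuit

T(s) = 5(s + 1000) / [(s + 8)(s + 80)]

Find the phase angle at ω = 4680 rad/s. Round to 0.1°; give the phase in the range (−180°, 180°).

At s = jω = j4680:
zero (s+1000): 1000 + j4680 → |·| = √(1000²+4680²) = √22902400 ≈ 4785.6, ∠ = arctan(4680/1000) ≈ 77.94°
pole (s+8): 8 + j4680 → |·| = √(8²+4680²) = √21902464 ≈ 4680, ∠ = arctan(4680/8) ≈ 89.90°
pole (s+80): 80 + j4680 → |·| = √(80²+4680²) = √21908800 ≈ 4680.7, ∠ = arctan(4680/80) ≈ 89.02°
∠T = 77.94° − 178.92° = -100.98°

-101.0°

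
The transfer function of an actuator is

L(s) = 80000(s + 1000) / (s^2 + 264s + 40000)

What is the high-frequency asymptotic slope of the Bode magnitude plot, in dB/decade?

Each pole contributes −20 dB/decade at high frequency; each zero contributes +20 dB/decade.
Net: 1 zero(s) − 2 pole(s) → -20 dB/decade.

-20 dB/decade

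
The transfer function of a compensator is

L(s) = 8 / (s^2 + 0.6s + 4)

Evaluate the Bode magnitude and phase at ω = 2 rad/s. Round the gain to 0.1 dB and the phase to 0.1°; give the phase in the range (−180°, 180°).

At s = jω = j2:
quadratic: (j2)² + 0.6·j2 + 4 = 0 + j1.2 → |·| ≈ 1.2, ∠ ≈ 90.00°
|L| = 8 / 1.2 ≈ 6.6667
Gain = 20 log₁₀(6.6667) ≈ 16.48 dB
∠L = 0.00° − 90.00° = -90.00°

16.5 dB, -90.0°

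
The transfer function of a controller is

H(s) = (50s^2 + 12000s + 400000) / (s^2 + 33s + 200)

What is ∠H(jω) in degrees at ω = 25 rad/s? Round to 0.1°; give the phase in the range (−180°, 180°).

Substitute s = j25:
Numerator: 50(j25)^2 + 12000(j25) + 400000 = 368750 + j300000
Denominator: (j25)^2 + 33(j25) + 200 = -425 + j825
|N| = √(368750² + 300000²) ≈ 4.7537e+05, ∠N ≈ 39.13°
|D| = √(425² + 825²) ≈ 928.04, ∠D ≈ 117.26°
∠H = 39.13° − 117.26° = -78.13°

-78.1°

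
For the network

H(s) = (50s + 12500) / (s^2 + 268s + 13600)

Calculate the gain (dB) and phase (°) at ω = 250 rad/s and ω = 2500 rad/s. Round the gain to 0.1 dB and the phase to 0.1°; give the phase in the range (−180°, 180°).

Substitute s = j250:
Numerator: 50(j250) + 12500 = 12500 + j12500
Denominator: (j250)^2 + 268(j250) + 13600 = -48900 + j67000
|N| = √(12500² + 12500²) ≈ 17678, ∠N ≈ 45.00°
|D| = √(48900² + 67000²) ≈ 82947, ∠D ≈ 126.12°
|H| = 17678 / 82947 ≈ 0.21312
Gain = 20 log₁₀(0.21312) ≈ -13.43 dB
∠H = 45.00° − 126.12° = -81.12°

Substitute s = j2500:
Numerator: 50(j2500) + 12500 = 12500 + j125000
Denominator: (j2500)^2 + 268(j2500) + 13600 = -6236400 + j670000
|N| = √(12500² + 125000²) ≈ 1.2562e+05, ∠N ≈ 84.29°
|D| = √(6236400² + 670000²) ≈ 6.2723e+06, ∠D ≈ 173.87°
|H| = 1.2562e+05 / 6.2723e+06 ≈ 0.020028
Gain = 20 log₁₀(0.020028) ≈ -33.97 dB
∠H = 84.29° − 173.87° = -89.58°

ω = 250: -13.4 dB, -81.1°; ω = 2500: -34.0 dB, -89.6°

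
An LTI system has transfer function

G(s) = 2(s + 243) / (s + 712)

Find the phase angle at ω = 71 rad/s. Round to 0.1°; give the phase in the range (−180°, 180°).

10.6°

At s = jω = j71:
zero (s+243): 243 + j71 → |·| = √(243²+71²) = √64090 ≈ 253.16, ∠ = arctan(71/243) ≈ 16.29°
pole (s+712): 712 + j71 → |·| = √(712²+71²) = √511985 ≈ 715.53, ∠ = arctan(71/712) ≈ 5.69°
∠G = 16.29° − 5.69° = 10.60°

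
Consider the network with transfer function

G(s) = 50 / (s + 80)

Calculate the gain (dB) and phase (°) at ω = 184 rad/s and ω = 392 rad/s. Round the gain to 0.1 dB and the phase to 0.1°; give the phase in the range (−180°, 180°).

ω = 184: -12.1 dB, -66.5°; ω = 392: -18.1 dB, -78.5°

Substitute s = j184:
Numerator: 50 = 50 + j0
Denominator: (j184) + 80 = 80 + j184
|N| = √(50² + 0²) ≈ 50, ∠N ≈ 0.00°
|D| = √(80² + 184²) ≈ 200.64, ∠D ≈ 66.50°
|G| = 50 / 200.64 ≈ 0.2492
Gain = 20 log₁₀(0.2492) ≈ -12.07 dB
∠G = 0.00° − 66.50° = -66.50°

Substitute s = j392:
Numerator: 50 = 50 + j0
Denominator: (j392) + 80 = 80 + j392
|N| = √(50² + 0²) ≈ 50, ∠N ≈ 0.00°
|D| = √(80² + 392²) ≈ 400.08, ∠D ≈ 78.47°
|G| = 50 / 400.08 ≈ 0.12498
Gain = 20 log₁₀(0.12498) ≈ -18.06 dB
∠G = 0.00° − 78.47° = -78.47°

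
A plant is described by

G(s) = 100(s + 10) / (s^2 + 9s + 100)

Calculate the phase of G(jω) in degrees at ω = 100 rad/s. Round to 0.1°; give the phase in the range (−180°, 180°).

At s = jω = j100:
zero (s+10): 10 + j100 → |·| = √(10²+100²) = √10100 ≈ 100.5, ∠ = arctan(100/10) ≈ 84.29°
quadratic: (j100)² + 9·j100 + 100 = -9900 + j900 → |·| ≈ 9940.8, ∠ ≈ 174.81°
∠G = 84.29° − 174.81° = -90.52°

-90.5°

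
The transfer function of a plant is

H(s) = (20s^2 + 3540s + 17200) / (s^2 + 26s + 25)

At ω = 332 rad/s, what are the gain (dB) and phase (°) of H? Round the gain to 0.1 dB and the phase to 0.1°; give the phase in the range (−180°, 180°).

Substitute s = j332:
Numerator: 20(j332)^2 + 3540(j332) + 17200 = -2187280 + j1175280
Denominator: (j332)^2 + 26(j332) + 25 = -110199 + j8632
|N| = √(2187280² + 1175280²) ≈ 2.483e+06, ∠N ≈ 151.75°
|D| = √(110199² + 8632²) ≈ 1.1054e+05, ∠D ≈ 175.52°
|H| = 2.483e+06 / 1.1054e+05 ≈ 22.462
Gain = 20 log₁₀(22.462) ≈ 27.03 dB
∠H = 151.75° − 175.52° = -23.77°

27.0 dB, -23.8°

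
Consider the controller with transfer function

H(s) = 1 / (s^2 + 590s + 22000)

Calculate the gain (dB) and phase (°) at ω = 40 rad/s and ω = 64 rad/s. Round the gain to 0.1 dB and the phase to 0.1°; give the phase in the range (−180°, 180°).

ω = 40: -89.9 dB, -49.2°; ω = 64: -92.4 dB, -64.6°

Substitute s = j40:
Numerator: 1 = 1 + j0
Denominator: (j40)^2 + 590(j40) + 22000 = 20400 + j23600
|N| = √(1² + 0²) ≈ 1, ∠N ≈ 0.00°
|D| = √(20400² + 23600²) ≈ 31195, ∠D ≈ 49.16°
|H| = 1 / 31195 ≈ 3.2056e-05
Gain = 20 log₁₀(3.2056e-05) ≈ -89.88 dB
∠H = 0.00° − 49.16° = -49.16°

Substitute s = j64:
Numerator: 1 = 1 + j0
Denominator: (j64)^2 + 590(j64) + 22000 = 17904 + j37760
|N| = √(1² + 0²) ≈ 1, ∠N ≈ 0.00°
|D| = √(17904² + 37760²) ≈ 41790, ∠D ≈ 64.63°
|H| = 1 / 41790 ≈ 2.3929e-05
Gain = 20 log₁₀(2.3929e-05) ≈ -92.42 dB
∠H = 0.00° − 64.63° = -64.63°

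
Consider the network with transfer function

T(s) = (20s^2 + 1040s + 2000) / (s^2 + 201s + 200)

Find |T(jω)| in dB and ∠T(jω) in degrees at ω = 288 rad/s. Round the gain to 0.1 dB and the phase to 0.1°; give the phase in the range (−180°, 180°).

Substitute s = j288:
Numerator: 20(j288)^2 + 1040(j288) + 2000 = -1656880 + j299520
Denominator: (j288)^2 + 201(j288) + 200 = -82744 + j57888
|N| = √(1656880² + 299520²) ≈ 1.6837e+06, ∠N ≈ 169.75°
|D| = √(82744² + 57888²) ≈ 1.0098e+05, ∠D ≈ 145.02°
|T| = 1.6837e+06 / 1.0098e+05 ≈ 16.674
Gain = 20 log₁₀(16.674) ≈ 24.44 dB
∠T = 169.75° − 145.02° = 24.73°

24.4 dB, 24.7°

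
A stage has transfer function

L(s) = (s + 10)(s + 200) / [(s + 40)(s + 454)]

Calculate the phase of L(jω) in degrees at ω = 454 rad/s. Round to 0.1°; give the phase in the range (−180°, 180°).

25.0°

At s = jω = j454:
zero (s+10): 10 + j454 → |·| = √(10²+454²) = √206216 ≈ 454.11, ∠ = arctan(454/10) ≈ 88.74°
zero (s+200): 200 + j454 → |·| = √(200²+454²) = √246116 ≈ 496.1, ∠ = arctan(454/200) ≈ 66.23°
pole (s+40): 40 + j454 → |·| = √(40²+454²) = √207716 ≈ 455.76, ∠ = arctan(454/40) ≈ 84.96°
pole (s+454): 454 + j454 → |·| = √(454²+454²) = √412232 ≈ 642.05, ∠ = arctan(454/454) ≈ 45.00°
∠L = 154.97° − 129.96° = 25.01°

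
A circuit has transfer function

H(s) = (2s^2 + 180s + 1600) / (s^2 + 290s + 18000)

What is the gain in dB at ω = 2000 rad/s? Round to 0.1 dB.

Substitute s = j2000:
Numerator: 2(j2000)^2 + 180(j2000) + 1600 = -7998400 + j360000
Denominator: (j2000)^2 + 290(j2000) + 18000 = -3982000 + j580000
|N| = √(7998400² + 360000²) ≈ 8.0065e+06, ∠N ≈ 177.42°
|D| = √(3982000² + 580000²) ≈ 4.024e+06, ∠D ≈ 171.71°
|H| = 8.0065e+06 / 4.024e+06 ≈ 1.9897
Gain = 20 log₁₀(1.9897) ≈ 5.98 dB

6.0 dB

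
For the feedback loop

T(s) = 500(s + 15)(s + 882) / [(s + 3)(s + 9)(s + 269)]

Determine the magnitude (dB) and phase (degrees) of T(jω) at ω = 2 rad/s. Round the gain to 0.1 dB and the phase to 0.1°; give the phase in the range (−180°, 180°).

57.5 dB, -38.9°

At s = jω = j2:
zero (s+15): 15 + j2 → |·| = √(15²+2²) = √229 ≈ 15.133, ∠ = arctan(2/15) ≈ 7.59°
zero (s+882): 882 + j2 → |·| = √(882²+2²) = √777928 ≈ 882, ∠ = arctan(2/882) ≈ 0.13°
pole (s+3): 3 + j2 → |·| = √(3²+2²) = √13 ≈ 3.6056, ∠ = arctan(2/3) ≈ 33.69°
pole (s+9): 9 + j2 → |·| = √(9²+2²) = √85 ≈ 9.2195, ∠ = arctan(2/9) ≈ 12.53°
pole (s+269): 269 + j2 → |·| = √(269²+2²) = √72365 ≈ 269.01, ∠ = arctan(2/269) ≈ 0.43°
|T| = 500 · 13347 / 8942.4 ≈ 746.28
Gain = 20 log₁₀(746.28) ≈ 57.46 dB
∠T = 7.72° − 46.65° = -38.93°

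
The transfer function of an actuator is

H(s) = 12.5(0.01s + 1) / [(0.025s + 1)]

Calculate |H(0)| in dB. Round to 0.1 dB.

21.9 dB

H(0) = 12.5 · 1 / 1 = 12.5
20 log₁₀(12.5) ≈ 21.94 dB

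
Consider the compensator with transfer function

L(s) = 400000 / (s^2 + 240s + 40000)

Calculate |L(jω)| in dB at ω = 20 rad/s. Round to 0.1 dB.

20.0 dB

At s = jω = j20:
quadratic: (j20)² + 240·j20 + 40000 = 39600 + j4800 → |·| ≈ 39890, ∠ ≈ 6.91°
|L| = 400000 / 39890 ≈ 10.028
Gain = 20 log₁₀(10.028) ≈ 20.02 dB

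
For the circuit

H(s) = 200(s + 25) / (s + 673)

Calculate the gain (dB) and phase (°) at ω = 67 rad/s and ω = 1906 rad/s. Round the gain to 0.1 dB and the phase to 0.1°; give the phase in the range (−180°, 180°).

At s = jω = j67:
zero (s+25): 25 + j67 → |·| = √(25²+67²) = √5114 ≈ 71.512, ∠ = arctan(67/25) ≈ 69.54°
pole (s+673): 673 + j67 → |·| = √(673²+67²) = √457418 ≈ 676.33, ∠ = arctan(67/673) ≈ 5.69°
|H| = 200 · 71.512 / 676.33 ≈ 21.147
Gain = 20 log₁₀(21.147) ≈ 26.50 dB
∠H = 69.54° − 5.69° = 63.85°

At s = jω = j1906:
zero (s+25): 25 + j1906 → |·| = √(25²+1906²) = √3633461 ≈ 1906.2, ∠ = arctan(1906/25) ≈ 89.25°
pole (s+673): 673 + j1906 → |·| = √(673²+1906²) = √4085765 ≈ 2021.3, ∠ = arctan(1906/673) ≈ 70.55°
|H| = 200 · 1906.2 / 2021.3 ≈ 188.61
Gain = 20 log₁₀(188.61) ≈ 45.51 dB
∠H = 89.25° − 70.55° = 18.70°

ω = 67: 26.5 dB, 63.9°; ω = 1906: 45.5 dB, 18.7°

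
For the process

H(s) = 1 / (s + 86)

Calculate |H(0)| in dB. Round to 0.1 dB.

H(0) = 1 / 86 ≈ 0.011628
20 log₁₀(0.011628) ≈ -38.69 dB

-38.7 dB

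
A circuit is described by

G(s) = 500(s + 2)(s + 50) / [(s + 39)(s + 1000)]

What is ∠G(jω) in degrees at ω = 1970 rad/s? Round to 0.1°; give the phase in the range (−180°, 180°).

At s = jω = j1970:
zero (s+2): 2 + j1970 → |·| = √(2²+1970²) = √3880904 ≈ 1970, ∠ = arctan(1970/2) ≈ 89.94°
zero (s+50): 50 + j1970 → |·| = √(50²+1970²) = √3883400 ≈ 1970.6, ∠ = arctan(1970/50) ≈ 88.55°
pole (s+39): 39 + j1970 → |·| = √(39²+1970²) = √3882421 ≈ 1970.4, ∠ = arctan(1970/39) ≈ 88.87°
pole (s+1000): 1000 + j1970 → |·| = √(1000²+1970²) = √4880900 ≈ 2209.3, ∠ = arctan(1970/1000) ≈ 63.09°
∠G = 178.49° − 151.96° = 26.53°

26.5°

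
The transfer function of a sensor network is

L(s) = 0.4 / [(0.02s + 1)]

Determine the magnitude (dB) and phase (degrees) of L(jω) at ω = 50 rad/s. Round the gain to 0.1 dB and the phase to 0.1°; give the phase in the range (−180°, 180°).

-11.0 dB, -45.0°

At ω = 50 rad/s:
pole (1 + j50·0.02) = 1 + j1 → |·| ≈ 1.4142, ∠ ≈ 45.00°
|L| = 0.4 · 1 / (1.4142) ≈ 0.28285
Gain = 20 log₁₀(0.28285) ≈ -10.97 dB
∠L = (0°) − (45.00°) = -45.00°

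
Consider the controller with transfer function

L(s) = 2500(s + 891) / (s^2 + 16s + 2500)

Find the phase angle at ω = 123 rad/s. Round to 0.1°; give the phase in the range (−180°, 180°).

At s = jω = j123:
zero (s+891): 891 + j123 → |·| = √(891²+123²) = √809010 ≈ 899.45, ∠ = arctan(123/891) ≈ 7.86°
quadratic: (j123)² + 16·j123 + 2500 = -12629 + j1968 → |·| ≈ 12781, ∠ ≈ 171.14°
∠L = 7.86° − 171.14° = -163.28°

-163.3°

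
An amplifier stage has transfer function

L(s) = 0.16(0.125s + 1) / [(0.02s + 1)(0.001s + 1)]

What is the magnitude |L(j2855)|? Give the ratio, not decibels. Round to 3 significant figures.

0.331

At ω = 2855 rad/s:
zero (1 + j2855·0.125) = 1 + j356.875 → |·| ≈ 356.88, ∠ ≈ 89.84°
pole (1 + j2855·0.02) = 1 + j57.1 → |·| ≈ 57.109, ∠ ≈ 89.00°
pole (1 + j2855·0.001) = 1 + j2.855 → |·| ≈ 3.0251, ∠ ≈ 70.70°
|L| = 0.16 · 356.88 / (57.109 · 3.0251) ≈ 0.33052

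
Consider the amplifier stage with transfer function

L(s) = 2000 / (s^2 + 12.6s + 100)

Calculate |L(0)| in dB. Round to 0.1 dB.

L(0) = 2000 / 100 = 20
20 log₁₀(20) ≈ 26.02 dB

26.0 dB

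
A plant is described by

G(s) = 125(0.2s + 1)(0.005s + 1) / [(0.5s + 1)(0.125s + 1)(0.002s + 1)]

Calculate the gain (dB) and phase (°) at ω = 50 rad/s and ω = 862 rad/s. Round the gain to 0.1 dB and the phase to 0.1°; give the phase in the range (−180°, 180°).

ω = 50: 18.2 dB, -76.0°; ω = 862: 0.3 dB, -72.6°

At ω = 50 rad/s:
zero (1 + j50·0.2) = 1 + j10 → |·| ≈ 10.05, ∠ ≈ 84.29°
zero (1 + j50·0.005) = 1 + j0.25 → |·| ≈ 1.0308, ∠ ≈ 14.04°
pole (1 + j50·0.5) = 1 + j25 → |·| ≈ 25.02, ∠ ≈ 87.71°
pole (1 + j50·0.125) = 1 + j6.25 → |·| ≈ 6.3295, ∠ ≈ 80.91°
pole (1 + j50·0.002) = 1 + j0.1 → |·| ≈ 1.005, ∠ ≈ 5.71°
|G| = 125 · 10.05 · 1.0308 / (25.02 · 6.3295 · 1.005) ≈ 8.1363
Gain = 20 log₁₀(8.1363) ≈ 18.21 dB
∠G = (84.29° + 14.04°) − (87.71° + 80.91° + 5.71°) = -76.00°

At ω = 862 rad/s:
zero (1 + j862·0.2) = 1 + j172.4 → |·| ≈ 172.4, ∠ ≈ 89.67°
zero (1 + j862·0.005) = 1 + j4.31 → |·| ≈ 4.4245, ∠ ≈ 76.94°
pole (1 + j862·0.5) = 1 + j431 → |·| ≈ 431, ∠ ≈ 89.87°
pole (1 + j862·0.125) = 1 + j107.75 → |·| ≈ 107.75, ∠ ≈ 89.47°
pole (1 + j862·0.002) = 1 + j1.724 → |·| ≈ 1.993, ∠ ≈ 59.88°
|G| = 125 · 172.4 · 4.4245 / (431 · 107.75 · 1.993) ≈ 1.0302
Gain = 20 log₁₀(1.0302) ≈ 0.26 dB
∠G = (89.67° + 76.94°) − (89.87° + 89.47° + 59.88°) = -72.61°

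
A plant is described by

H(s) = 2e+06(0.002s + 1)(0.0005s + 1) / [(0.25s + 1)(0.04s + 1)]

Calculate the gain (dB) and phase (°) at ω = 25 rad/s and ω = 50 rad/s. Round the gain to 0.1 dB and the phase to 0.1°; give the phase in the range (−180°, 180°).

ω = 25: 107.0 dB, -122.3°; ω = 50: 97.1 dB, -141.7°

At ω = 25 rad/s:
zero (1 + j25·0.002) = 1 + j0.05 → |·| ≈ 1.0012, ∠ ≈ 2.86°
zero (1 + j25·0.0005) = 1 + j0.0125 → |·| ≈ 1.0001, ∠ ≈ 0.72°
pole (1 + j25·0.25) = 1 + j6.25 → |·| ≈ 6.3295, ∠ ≈ 80.91°
pole (1 + j25·0.04) = 1 + j1 → |·| ≈ 1.4142, ∠ ≈ 45.00°
|H| = 2e+06 · 1.0012 · 1.0001 / (6.3295 · 1.4142) ≈ 2.2372e+05
Gain = 20 log₁₀(2.2372e+05) ≈ 106.99 dB
∠H = (2.86° + 0.72°) − (80.91° + 45.00°) = -122.33°

At ω = 50 rad/s:
zero (1 + j50·0.002) = 1 + j0.1 → |·| ≈ 1.005, ∠ ≈ 5.71°
zero (1 + j50·0.0005) = 1 + j0.025 → |·| ≈ 1.0003, ∠ ≈ 1.43°
pole (1 + j50·0.25) = 1 + j12.5 → |·| ≈ 12.54, ∠ ≈ 85.43°
pole (1 + j50·0.04) = 1 + j2 → |·| ≈ 2.2361, ∠ ≈ 63.43°
|H| = 2e+06 · 1.005 · 1.0003 / (12.54 · 2.2361) ≈ 71703
Gain = 20 log₁₀(71703) ≈ 97.11 dB
∠H = (5.71° + 1.43°) − (85.43° + 63.43°) = -141.72°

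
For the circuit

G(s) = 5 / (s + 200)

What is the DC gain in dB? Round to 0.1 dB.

-32.0 dB

G(0) = 5 / 200 = 0.025
20 log₁₀(0.025) ≈ -32.04 dB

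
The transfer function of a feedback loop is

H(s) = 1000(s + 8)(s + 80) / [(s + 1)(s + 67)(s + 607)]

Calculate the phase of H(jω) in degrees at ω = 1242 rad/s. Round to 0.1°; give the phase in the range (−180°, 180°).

At s = jω = j1242:
zero (s+8): 8 + j1242 → |·| = √(8²+1242²) = √1542628 ≈ 1242, ∠ = arctan(1242/8) ≈ 89.63°
zero (s+80): 80 + j1242 → |·| = √(80²+1242²) = √1548964 ≈ 1244.6, ∠ = arctan(1242/80) ≈ 86.31°
pole (s+1): 1 + j1242 → |·| = √(1²+1242²) = √1542565 ≈ 1242, ∠ = arctan(1242/1) ≈ 89.95°
pole (s+67): 67 + j1242 → |·| = √(67²+1242²) = √1547053 ≈ 1243.8, ∠ = arctan(1242/67) ≈ 86.91°
pole (s+607): 607 + j1242 → |·| = √(607²+1242²) = √1911013 ≈ 1382.4, ∠ = arctan(1242/607) ≈ 63.95°
∠H = 175.94° − 240.81° = -64.87°

-64.9°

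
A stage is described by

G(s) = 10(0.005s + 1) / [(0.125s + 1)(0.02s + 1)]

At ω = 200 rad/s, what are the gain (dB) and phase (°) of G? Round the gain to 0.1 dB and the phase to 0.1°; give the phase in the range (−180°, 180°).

At ω = 200 rad/s:
zero (1 + j200·0.005) = 1 + j1 → |·| ≈ 1.4142, ∠ ≈ 45.00°
pole (1 + j200·0.125) = 1 + j25 → |·| ≈ 25.02, ∠ ≈ 87.71°
pole (1 + j200·0.02) = 1 + j4 → |·| ≈ 4.1231, ∠ ≈ 75.96°
|G| = 10 · 1.4142 / (25.02 · 4.1231) ≈ 0.13709
Gain = 20 log₁₀(0.13709) ≈ -17.26 dB
∠G = (45.00°) − (87.71° + 75.96°) = -118.67°

-17.3 dB, -118.7°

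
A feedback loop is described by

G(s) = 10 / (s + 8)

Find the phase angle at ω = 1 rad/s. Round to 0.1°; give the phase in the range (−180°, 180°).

-7.1°

Substitute s = j1:
Numerator: 10 = 10 + j0
Denominator: (j1) + 8 = 8 + j1
|N| = √(10² + 0²) ≈ 10, ∠N ≈ 0.00°
|D| = √(8² + 1²) ≈ 8.0623, ∠D ≈ 7.13°
∠G = 0.00° − 7.13° = -7.13°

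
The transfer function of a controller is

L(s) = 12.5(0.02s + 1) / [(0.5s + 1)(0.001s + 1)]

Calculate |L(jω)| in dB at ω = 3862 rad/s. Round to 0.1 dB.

At ω = 3862 rad/s:
zero (1 + j3862·0.02) = 1 + j77.24 → |·| ≈ 77.246, ∠ ≈ 89.26°
pole (1 + j3862·0.5) = 1 + j1931 → |·| ≈ 1931, ∠ ≈ 89.97°
pole (1 + j3862·0.001) = 1 + j3.862 → |·| ≈ 3.9894, ∠ ≈ 75.48°
|L| = 12.5 · 77.246 / (1931 · 3.9894) ≈ 0.12534
Gain = 20 log₁₀(0.12534) ≈ -18.04 dB

-18.0 dB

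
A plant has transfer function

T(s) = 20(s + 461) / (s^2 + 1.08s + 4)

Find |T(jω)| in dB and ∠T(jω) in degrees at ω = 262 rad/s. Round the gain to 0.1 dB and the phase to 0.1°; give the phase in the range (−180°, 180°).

-16.2 dB, -150.2°

At s = jω = j262:
zero (s+461): 461 + j262 → |·| = √(461²+262²) = √281165 ≈ 530.25, ∠ = arctan(262/461) ≈ 29.61°
quadratic: (j262)² + 1.08·j262 + 4 = -68640 + j282.96 → |·| ≈ 68641, ∠ ≈ 179.76°
|T| = 20 · 530.25 / 68641 ≈ 0.1545
Gain = 20 log₁₀(0.1545) ≈ -16.22 dB
∠T = 29.61° − 179.76° = -150.15°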